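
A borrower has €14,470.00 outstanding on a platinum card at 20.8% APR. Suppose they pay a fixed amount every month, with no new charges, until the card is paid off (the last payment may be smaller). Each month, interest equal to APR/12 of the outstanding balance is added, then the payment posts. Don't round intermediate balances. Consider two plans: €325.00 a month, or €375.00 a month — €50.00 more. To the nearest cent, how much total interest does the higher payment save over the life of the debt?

€3,821.14

Monthly rate r = 20.8%/12 = 1.73333% = 0.0173333.
At €325.00/mo: n = ⌈−ln(1 − rB₀/P)/ln(1+r)⌉ = 86 payments (last €312.73); total interest = total paid − €14,470.00 = €13,467.73.
At €375.00/mo: 65 payments (last €116.59); total interest €9,646.59.
Interest saved = €13,467.73 − €9,646.59 = €3,821.14.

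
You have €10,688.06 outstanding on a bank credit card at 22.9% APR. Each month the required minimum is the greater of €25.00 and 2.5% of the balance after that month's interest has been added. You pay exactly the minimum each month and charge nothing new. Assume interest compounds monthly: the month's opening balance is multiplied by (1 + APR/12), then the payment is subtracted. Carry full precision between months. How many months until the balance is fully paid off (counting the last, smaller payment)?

Monthly rate r = 22.9%/12 = 1.90833% = 0.0190833.
While 2.5% of the post-interest balance exceeds €25.00, each month B ← (B·(1+r))·(1 − 0.025), i.e. B shrinks by the factor (1+r)·0.975 = 0.99361.
This holds for months 1–373. Entering month 374 the balance is €976.87; 2.5% of the post-interest balance is now below €25.00, so the flat €25.00 minimum applies from here.
From month 374 a fixed €25.00 at rate r clears €976.87 in 73 more payments. Total: 373 + 73 = 446 months.

446 months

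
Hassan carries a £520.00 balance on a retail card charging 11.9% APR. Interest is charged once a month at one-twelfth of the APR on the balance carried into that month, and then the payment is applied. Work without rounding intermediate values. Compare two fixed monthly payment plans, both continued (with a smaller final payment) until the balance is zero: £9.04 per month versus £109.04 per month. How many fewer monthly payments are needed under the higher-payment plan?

81 fewer payments

Monthly rate r = 11.9%/12 = 0.991667% = 0.00991667.
At £9.04/mo: n = ⌈−ln(1 − rB₀/P)/ln(1+r)⌉ = 86 payments (last £5.69); total interest = total paid − £520.00 = £254.09.
At £109.04/mo: 5 payments (last £99.22); total interest £15.38.
Payments saved = 86 − 5 = 81.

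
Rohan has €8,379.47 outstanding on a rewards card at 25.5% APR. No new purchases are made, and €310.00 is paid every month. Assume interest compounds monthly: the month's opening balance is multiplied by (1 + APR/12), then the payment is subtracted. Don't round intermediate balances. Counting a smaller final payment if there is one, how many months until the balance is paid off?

Monthly rate r = 25.5%/12 = 2.125% = 0.02125.
Recurrence: B ← B·(1+r) − €310.00.
Month 1: interest €178.06; balance after payment €8,247.53.
Month 2: interest €175.26; balance after payment €8,112.79.
Closed form: n = −ln(1 − rB₀/P)/ln(1+r) = −ln(0.4256)/ln(1.02125) ≈ 40.626, so the balance reaches zero during payment 41.

41 payments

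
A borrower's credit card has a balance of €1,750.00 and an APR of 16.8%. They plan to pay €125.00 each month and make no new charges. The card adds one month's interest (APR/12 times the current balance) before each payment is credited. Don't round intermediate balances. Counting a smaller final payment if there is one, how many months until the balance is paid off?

16 months

Monthly rate r = 16.8%/12 = 1.4% = 0.014.
Recurrence: B ← B·(1+r) − €125.00.
Month 1: interest €24.50; balance after payment €1,649.50.
Month 2: interest €23.09; balance after payment €1,547.59.
Closed form: n = −ln(1 − rB₀/P)/ln(1+r) = −ln(0.804)/ln(1.014) ≈ 15.691, so the balance reaches zero during payment 16.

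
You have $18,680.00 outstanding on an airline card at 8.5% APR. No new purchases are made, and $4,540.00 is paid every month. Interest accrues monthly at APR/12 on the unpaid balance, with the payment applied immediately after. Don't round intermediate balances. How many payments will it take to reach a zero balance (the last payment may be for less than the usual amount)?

Monthly rate r = 8.5%/12 = 0.708333% = 0.00708333.
Recurrence: B ← B·(1+r) − $4,540.00.
Month 1: interest $132.32; balance after payment $14,272.32.
Month 2: interest $101.10; balance after payment $9,833.41.
Month 3: interest $69.65; balance after payment $5,363.07.
Month 4: interest $37.99; balance after payment $861.05.
Month 5: interest $6.10; balance after payment $0.00.

5 months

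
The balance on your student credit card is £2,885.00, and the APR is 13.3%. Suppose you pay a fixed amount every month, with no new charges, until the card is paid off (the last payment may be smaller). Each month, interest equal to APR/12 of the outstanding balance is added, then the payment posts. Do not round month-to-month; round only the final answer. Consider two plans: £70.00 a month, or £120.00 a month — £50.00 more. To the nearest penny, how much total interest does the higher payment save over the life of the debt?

Monthly rate r = 13.3%/12 = 1.10833% = 0.0110833.
At £70.00/mo: n = ⌈−ln(1 − rB₀/P)/ln(1+r)⌉ = 56 payments (last £25.70); total interest = total paid − £2,885.00 = £990.70.
At £120.00/mo: 29 payments (last £13.67); total interest £488.67.
Interest saved = £990.70 − £488.67 = £502.03.

£502.03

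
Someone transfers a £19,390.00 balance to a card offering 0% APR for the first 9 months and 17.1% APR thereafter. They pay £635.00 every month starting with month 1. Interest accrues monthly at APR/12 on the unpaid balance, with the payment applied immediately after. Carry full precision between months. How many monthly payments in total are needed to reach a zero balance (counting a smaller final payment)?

Promo months 1–9 at r₀ = 0%/12 = 0; months 10+ at r₁ = 17.1%/12 = 0.01425.
After month 9 (no interest yet): B = £19,390.00 − 9·£635.00 = £13,675.00.
Then at r₁ with £635.00/mo: n₂ = −ln(1 − r₁·B/P)/ln(1+r₁) ≈ 25.91 → 26 more payments.

35 payments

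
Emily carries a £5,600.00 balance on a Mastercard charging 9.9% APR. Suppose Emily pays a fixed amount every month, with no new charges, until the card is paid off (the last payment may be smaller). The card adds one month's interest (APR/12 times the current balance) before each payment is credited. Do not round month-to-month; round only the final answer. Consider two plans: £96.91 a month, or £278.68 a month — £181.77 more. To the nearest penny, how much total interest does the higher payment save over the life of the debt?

Monthly rate r = 9.9%/12 = 0.825% = 0.00825.
At £96.91/mo: n = ⌈−ln(1 − rB₀/P)/ln(1+r)⌉ = 79 payments (last £80.26); total interest = total paid − £5,600.00 = £2,039.24.
At £278.68/mo: 23 payments (last £17.18); total interest £548.14.
Interest saved = £2,039.24 − £548.14 = £1,491.10.

£1,491.10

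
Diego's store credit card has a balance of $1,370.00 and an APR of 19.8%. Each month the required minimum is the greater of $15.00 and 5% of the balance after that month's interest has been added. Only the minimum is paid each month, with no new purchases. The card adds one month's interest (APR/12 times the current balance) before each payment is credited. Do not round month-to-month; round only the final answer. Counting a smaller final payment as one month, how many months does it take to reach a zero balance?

Monthly rate r = 19.8%/12 = 1.65% = 0.0165.
While 5% of the post-interest balance exceeds $15.00, each month B ← (B·(1+r))·(1 − 0.05), i.e. B shrinks by the factor (1+r)·0.95 = 0.96567.
This holds for months 1–44. Entering month 45 the balance is $294.63; 5% of the post-interest balance is now below $15.00, so the flat $15.00 minimum applies from here.
From month 45 a fixed $15.00 at rate r clears $294.63 in 24 more payments. Total: 44 + 24 = 68 months.

68 months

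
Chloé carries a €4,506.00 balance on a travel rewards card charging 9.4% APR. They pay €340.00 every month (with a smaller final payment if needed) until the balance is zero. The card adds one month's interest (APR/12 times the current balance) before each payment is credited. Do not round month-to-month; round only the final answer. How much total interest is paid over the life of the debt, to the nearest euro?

€270

Monthly rate r = 9.4%/12 = 0.783333% = 0.00783333.
Payoff takes n = ⌈−ln(1 − rB₀/P)/ln(1+r)⌉ = ⌈14.047⌉ = 15 payments; the last is €16.13.
Total paid = 14·€340.00 + €16.13 = €4,776.13.
Total interest = total paid − principal = €4,776.13 − €4,506.00 = €270.13.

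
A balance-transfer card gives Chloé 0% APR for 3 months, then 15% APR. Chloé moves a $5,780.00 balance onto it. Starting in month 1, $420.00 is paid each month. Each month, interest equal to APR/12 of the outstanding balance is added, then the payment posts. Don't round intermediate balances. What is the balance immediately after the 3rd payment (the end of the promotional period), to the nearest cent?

Promo months 1–3 at r₀ = 0%/12 = 0; months 4+ at r₁ = 15%/12 = 0.0125.
After month 3 (no interest yet): B = $5,780.00 − 3·$420.00 = $4,520.00.

$4,520.00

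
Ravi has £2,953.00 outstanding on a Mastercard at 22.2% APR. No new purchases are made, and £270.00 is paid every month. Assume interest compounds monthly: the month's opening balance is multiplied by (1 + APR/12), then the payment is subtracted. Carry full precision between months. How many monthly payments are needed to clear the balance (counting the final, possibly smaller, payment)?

Monthly rate r = 22.2%/12 = 1.85% = 0.0185.
Recurrence: B ← B·(1+r) − £270.00.
Month 1: interest £54.63; balance after payment £2,737.63.
Month 2: interest £50.65; balance after payment £2,518.28.
Closed form: n = −ln(1 − rB₀/P)/ln(1+r) = −ln(0.79766)/ln(1.0185) ≈ 12.333, so the balance reaches zero during payment 13.

13 months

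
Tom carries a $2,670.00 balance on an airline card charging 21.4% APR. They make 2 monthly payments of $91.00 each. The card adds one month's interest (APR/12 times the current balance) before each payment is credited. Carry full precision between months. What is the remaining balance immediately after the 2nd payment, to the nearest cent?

Monthly rate r = 21.4%/12 = 1.78333% = 0.0178333.
Each month: B ← B·(1+r) − $91.00.
Month 1: interest $47.62; balance after payment $2,626.61.
Month 2: interest $46.84; balance after payment $2,582.46.

$2,582.46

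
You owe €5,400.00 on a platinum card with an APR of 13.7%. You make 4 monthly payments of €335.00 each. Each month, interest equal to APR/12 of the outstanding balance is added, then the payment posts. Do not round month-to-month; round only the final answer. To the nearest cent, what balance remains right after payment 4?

€4,287.73

Monthly rate r = 13.7%/12 = 1.14167% = 0.0114167.
Each month: B ← B·(1+r) − €335.00.
Month 1: interest €61.65; balance after payment €5,126.65.
Month 2: interest €58.53; balance after payment €4,850.18.
Month 3: interest €55.37; balance after payment €4,570.55.
Month 4: interest €52.18; balance after payment €4,287.73.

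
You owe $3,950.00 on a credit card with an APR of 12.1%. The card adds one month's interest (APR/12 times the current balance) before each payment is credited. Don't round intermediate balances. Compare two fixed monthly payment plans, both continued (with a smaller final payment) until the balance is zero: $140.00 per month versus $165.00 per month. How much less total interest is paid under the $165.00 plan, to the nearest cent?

Monthly rate r = 12.1%/12 = 1.00833% = 0.0100833.
At $140.00/mo: n = ⌈−ln(1 − rB₀/P)/ln(1+r)⌉ = 34 payments (last $51.54); total interest = total paid − $3,950.00 = $721.54.
At $165.00/mo: 28 payments (last $88.68); total interest $593.68.
Interest saved = $721.54 − $593.68 = $127.86.

$127.86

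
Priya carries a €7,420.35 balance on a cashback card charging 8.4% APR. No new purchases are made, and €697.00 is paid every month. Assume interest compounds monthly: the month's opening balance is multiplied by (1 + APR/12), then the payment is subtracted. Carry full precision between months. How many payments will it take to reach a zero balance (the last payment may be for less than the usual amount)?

Monthly rate r = 8.4%/12 = 0.7% = 0.007.
Recurrence: B ← B·(1+r) − €697.00.
Month 1: interest €51.94; balance after payment €6,775.29.
Month 2: interest €47.43; balance after payment €6,125.72.
Closed form: n = −ln(1 − rB₀/P)/ln(1+r) = −ln(0.92548)/ln(1.007) ≈ 11.102, so the balance reaches zero during payment 12.

12 payments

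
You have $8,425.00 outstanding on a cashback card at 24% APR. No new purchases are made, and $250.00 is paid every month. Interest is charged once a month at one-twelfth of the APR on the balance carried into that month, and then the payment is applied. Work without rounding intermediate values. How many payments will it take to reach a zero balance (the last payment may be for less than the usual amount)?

57 payments

Monthly rate r = 24%/12 = 2% = 0.02.
Recurrence: B ← B·(1+r) − $250.00.
Month 1: interest $168.50; balance after payment $8,343.50.
Month 2: interest $166.87; balance after payment $8,260.37.
Closed form: n = −ln(1 − rB₀/P)/ln(1+r) = −ln(0.326)/ln(1.02) ≈ 56.601, so the balance reaches zero during payment 57.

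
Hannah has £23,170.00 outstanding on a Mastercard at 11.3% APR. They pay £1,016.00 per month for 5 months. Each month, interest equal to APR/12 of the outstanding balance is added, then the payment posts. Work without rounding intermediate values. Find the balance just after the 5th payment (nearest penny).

£19,105.08

Monthly rate r = 11.3%/12 = 0.941667% = 0.00941667.
Each month: B ← B·(1+r) − £1,016.00.
Month 1: interest £218.18; balance after payment £22,372.18.
Month 2: interest £210.67; balance after payment £21,566.86.
Month 3: interest £203.09; balance after payment £20,753.94.
Month 4: interest £195.43; balance after payment £19,933.38.
Month 5: interest £187.71; balance after payment £19,105.08.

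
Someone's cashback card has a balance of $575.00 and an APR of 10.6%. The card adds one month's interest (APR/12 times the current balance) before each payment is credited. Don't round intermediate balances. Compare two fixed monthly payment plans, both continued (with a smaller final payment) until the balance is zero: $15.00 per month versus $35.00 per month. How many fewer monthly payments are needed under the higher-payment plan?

30 fewer payments

Monthly rate r = 10.6%/12 = 0.883333% = 0.00883333.
At $15.00/mo: n = ⌈−ln(1 − rB₀/P)/ln(1+r)⌉ = 48 payments (last $0.12); total interest = total paid − $575.00 = $130.12.
At $35.00/mo: 18 payments (last $29.02); total interest $49.02.
Payments saved = 48 − 18 = 30.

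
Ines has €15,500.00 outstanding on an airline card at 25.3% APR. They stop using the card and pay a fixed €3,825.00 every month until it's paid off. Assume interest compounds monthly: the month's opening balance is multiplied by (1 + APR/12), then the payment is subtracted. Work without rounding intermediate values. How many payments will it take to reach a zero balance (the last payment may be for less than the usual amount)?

5 months

Monthly rate r = 25.3%/12 = 2.10833% = 0.0210833.
Recurrence: B ← B·(1+r) − €3,825.00.
Month 1: interest €326.79; balance after payment €12,001.79.
Month 2: interest €253.04; balance after payment €8,429.83.
Month 3: interest €177.73; balance after payment €4,782.56.
Month 4: interest €100.83; balance after payment €1,058.39.
Month 5: interest €22.31; balance after payment €0.00.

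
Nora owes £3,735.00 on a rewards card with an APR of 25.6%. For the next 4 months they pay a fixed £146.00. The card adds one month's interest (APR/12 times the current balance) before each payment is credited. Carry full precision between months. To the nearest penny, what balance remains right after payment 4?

Monthly rate r = 25.6%/12 = 2.13333% = 0.0213333.
Each month: B ← B·(1+r) − £146.00.
Month 1: interest £79.68; balance after payment £3,668.68.
Month 2: interest £78.27; balance after payment £3,600.95.
Month 3: interest £76.82; balance after payment £3,531.77.
Month 4: interest £75.34; balance after payment £3,461.11.

£3,461.11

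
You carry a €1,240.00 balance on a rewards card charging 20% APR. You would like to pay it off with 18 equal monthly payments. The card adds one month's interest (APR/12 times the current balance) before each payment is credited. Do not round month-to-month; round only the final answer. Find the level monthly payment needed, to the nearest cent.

Monthly rate r = 20%/12 = 1.66667% = 0.0166667.
Level-payment amortization: P = B₀·r / (1 − (1+r)^(−n)) = 1240.00·0.0166667 / (1 − 1.01667^(−18)).
Denominator 1 − (1+r)^(−18) = 0.257347792.
P = 20.6667 / 0.257347792 ≈ 80.31.

€80.31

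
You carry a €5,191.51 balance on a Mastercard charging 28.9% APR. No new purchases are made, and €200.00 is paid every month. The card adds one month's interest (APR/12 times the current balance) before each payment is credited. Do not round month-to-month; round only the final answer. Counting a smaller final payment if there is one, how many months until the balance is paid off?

Monthly rate r = 28.9%/12 = 2.40833% = 0.0240833.
Recurrence: B ← B·(1+r) − €200.00.
Month 1: interest €125.03; balance after payment €5,116.54.
Month 2: interest €123.22; balance after payment €5,039.76.
Closed form: n = −ln(1 − rB₀/P)/ln(1+r) = −ln(0.37486)/ln(1.02408) ≈ 41.231, so the balance reaches zero during payment 42.

42 payments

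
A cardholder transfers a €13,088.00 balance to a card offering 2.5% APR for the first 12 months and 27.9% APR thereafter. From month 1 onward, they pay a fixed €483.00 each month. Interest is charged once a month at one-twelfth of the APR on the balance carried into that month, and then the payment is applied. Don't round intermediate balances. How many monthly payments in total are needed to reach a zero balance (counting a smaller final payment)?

Promo months 1–12 at r₀ = 2.5%/12 = 0.00208333; months 13+ at r₁ = 27.9%/12 = 0.02325.
After month 12: iterate B ← B·(1+r₀) − €483.00 for 12 months → €7,556.10.
Then at r₁ with €483.00/mo: n₂ = −ln(1 − r₁·B/P)/ln(1+r₁) ≈ 19.67 → 20 more payments.

32 months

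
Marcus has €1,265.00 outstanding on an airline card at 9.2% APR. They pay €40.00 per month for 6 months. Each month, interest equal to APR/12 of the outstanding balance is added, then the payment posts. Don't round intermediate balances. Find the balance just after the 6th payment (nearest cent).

€1,079.67

Monthly rate r = 9.2%/12 = 0.766667% = 0.00766667.
Each month: B ← B·(1+r) − €40.00.
Month 1: interest €9.70; balance after payment €1,234.70.
Month 2: interest €9.47; balance after payment €1,204.16.
Month 3: interest €9.23; balance after payment €1,173.40.
Month 4: interest €9.00; balance after payment €1,142.39.
Month 5: interest €8.76; balance after payment €1,111.15.
Month 6: interest €8.52; balance after payment €1,079.67.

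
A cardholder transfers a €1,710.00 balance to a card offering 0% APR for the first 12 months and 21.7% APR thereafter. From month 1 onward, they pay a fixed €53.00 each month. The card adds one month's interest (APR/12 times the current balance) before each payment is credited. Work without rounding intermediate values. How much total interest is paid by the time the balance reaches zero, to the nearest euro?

Promo months 1–12 at r₀ = 0%/12 = 0; months 13+ at r₁ = 21.7%/12 = 0.0180833.
After month 12 (no interest yet): B = €1,710.00 − 12·€53.00 = €1,074.00.
Then at r₁ with €53.00/mo: n₂ = −ln(1 − r₁·B/P)/ln(1+r₁) ≈ 25.47 → 26 more payments.
Total paid = 37·€53.00 + €24.85 = €1,985.85; interest = €1,985.85 − €1,710.00 = €275.85.

€276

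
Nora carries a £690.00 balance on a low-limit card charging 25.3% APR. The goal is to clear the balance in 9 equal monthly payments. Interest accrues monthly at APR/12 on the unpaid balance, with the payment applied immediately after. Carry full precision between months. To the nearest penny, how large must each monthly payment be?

Monthly rate r = 25.3%/12 = 2.10833% = 0.0210833.
Level-payment amortization: P = B₀·r / (1 − (1+r)^(−n)) = 690.00·0.0210833 / (1 − 1.02108^(−9)).
Denominator 1 − (1+r)^(−9) = 0.17120082.
P = 14.5475 / 0.17120082 ≈ 84.97.

£84.97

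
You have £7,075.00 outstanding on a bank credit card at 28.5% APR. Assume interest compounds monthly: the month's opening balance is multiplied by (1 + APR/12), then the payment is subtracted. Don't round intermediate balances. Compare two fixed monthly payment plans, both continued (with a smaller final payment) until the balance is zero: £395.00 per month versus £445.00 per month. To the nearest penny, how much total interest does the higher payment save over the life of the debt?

£334.85

Monthly rate r = 28.5%/12 = 2.375% = 0.02375.
At £395.00/mo: n = ⌈−ln(1 − rB₀/P)/ln(1+r)⌉ = 24 payments (last £240.22); total interest = total paid − £7,075.00 = £2,250.22.
At £445.00/mo: 21 payments (last £90.37); total interest £1,915.37.
Interest saved = £2,250.22 − £1,915.37 = £334.85.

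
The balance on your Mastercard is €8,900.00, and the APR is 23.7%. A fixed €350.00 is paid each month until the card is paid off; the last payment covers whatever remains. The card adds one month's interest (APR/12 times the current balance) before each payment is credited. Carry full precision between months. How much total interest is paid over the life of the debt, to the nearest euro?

€3,585

Monthly rate r = 23.7%/12 = 1.975% = 0.01975.
Payoff takes n = ⌈−ln(1 − rB₀/P)/ln(1+r)⌉ = ⌈35.668⌉ = 36 payments; the last is €234.71.
Total paid = 35·€350.00 + €234.71 = €12,484.71.
Total interest = total paid − principal = €12,484.71 − €8,900.00 = €3,584.71.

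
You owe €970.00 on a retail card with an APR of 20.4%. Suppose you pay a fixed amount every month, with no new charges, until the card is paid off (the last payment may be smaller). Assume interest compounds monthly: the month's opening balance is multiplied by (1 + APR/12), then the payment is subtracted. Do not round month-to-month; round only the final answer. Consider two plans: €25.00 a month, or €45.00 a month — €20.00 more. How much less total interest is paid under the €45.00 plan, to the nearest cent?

€379.80

Monthly rate r = 20.4%/12 = 1.7% = 0.017.
At €25.00/mo: n = ⌈−ln(1 − rB₀/P)/ln(1+r)⌉ = 64 payments (last €23.20); total interest = total paid − €970.00 = €628.20.
At €45.00/mo: 28 payments (last €3.40); total interest €248.40.
Interest saved = €628.20 − €248.40 = €379.80.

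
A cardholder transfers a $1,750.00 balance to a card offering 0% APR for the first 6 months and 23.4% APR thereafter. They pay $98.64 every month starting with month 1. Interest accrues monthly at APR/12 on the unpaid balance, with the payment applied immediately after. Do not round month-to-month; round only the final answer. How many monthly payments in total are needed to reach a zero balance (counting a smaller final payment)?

Promo months 1–6 at r₀ = 0%/12 = 0; months 7+ at r₁ = 23.4%/12 = 0.0195.
After month 6 (no interest yet): B = $1,750.00 − 6·$98.64 = $1,158.16.
Then at r₁ with $98.64/mo: n₂ = −ln(1 − r₁·B/P)/ln(1+r₁) ≈ 13.46 → 14 more payments.

20 payments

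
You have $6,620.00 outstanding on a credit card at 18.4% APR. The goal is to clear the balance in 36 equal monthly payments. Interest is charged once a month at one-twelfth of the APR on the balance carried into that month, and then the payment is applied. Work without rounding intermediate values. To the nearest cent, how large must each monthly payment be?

Monthly rate r = 18.4%/12 = 1.53333% = 0.0153333.
Level-payment amortization: P = B₀·r / (1 − (1+r)^(−n)) = 6620.00·0.0153333 / (1 − 1.01533^(−36)).
Denominator 1 − (1+r)^(−36) = 0.42178573.
P = 101.507 / 0.42178573 ≈ 240.66.

$240.66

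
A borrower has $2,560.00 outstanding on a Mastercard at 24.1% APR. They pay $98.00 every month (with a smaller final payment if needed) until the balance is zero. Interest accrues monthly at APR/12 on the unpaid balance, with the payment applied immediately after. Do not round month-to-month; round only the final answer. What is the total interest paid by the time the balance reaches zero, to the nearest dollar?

Monthly rate r = 24.1%/12 = 2.00833% = 0.0200833.
Payoff takes n = ⌈−ln(1 − rB₀/P)/ln(1+r)⌉ = ⌈37.399⌉ = 38 payments; the last is $39.33.
Total paid = 37·$98.00 + $39.33 = $3,665.33.
Total interest = total paid − principal = $3,665.33 − $2,560.00 = $1,105.33.

$1,105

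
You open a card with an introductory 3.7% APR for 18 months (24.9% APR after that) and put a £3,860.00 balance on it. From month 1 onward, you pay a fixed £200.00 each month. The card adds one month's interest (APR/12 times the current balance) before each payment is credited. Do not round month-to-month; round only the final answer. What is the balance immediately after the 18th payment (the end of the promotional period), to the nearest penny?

Promo months 1–18 at r₀ = 3.7%/12 = 0.00308333; months 19+ at r₁ = 24.9%/12 = 0.02075.
After month 18: iterate B ← B·(1+r₀) − £200.00 for 18 months → £384.02.

£384.02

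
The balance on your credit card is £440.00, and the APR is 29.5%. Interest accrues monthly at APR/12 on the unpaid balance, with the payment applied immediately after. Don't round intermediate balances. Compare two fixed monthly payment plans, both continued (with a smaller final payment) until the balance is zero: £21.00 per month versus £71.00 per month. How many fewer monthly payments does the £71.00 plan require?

Monthly rate r = 29.5%/12 = 2.45833% = 0.0245833.
At £21.00/mo: n = ⌈−ln(1 − rB₀/P)/ln(1+r)⌉ = 30 payments (last £16.88); total interest = total paid − £440.00 = £185.88.
At £71.00/mo: 7 payments (last £57.34); total interest £43.34.
Payments saved = 30 − 7 = 23.

23 fewer payments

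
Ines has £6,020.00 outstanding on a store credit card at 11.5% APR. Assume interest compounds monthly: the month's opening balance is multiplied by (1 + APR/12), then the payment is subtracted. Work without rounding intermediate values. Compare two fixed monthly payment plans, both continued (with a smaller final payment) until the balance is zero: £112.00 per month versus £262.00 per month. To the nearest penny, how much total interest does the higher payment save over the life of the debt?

£1,667.54

Monthly rate r = 11.5%/12 = 0.958333% = 0.00958333.
At £112.00/mo: n = ⌈−ln(1 − rB₀/P)/ln(1+r)⌉ = 76 payments (last £99.79); total interest = total paid − £6,020.00 = £2,479.79.
At £262.00/mo: 27 payments (last £20.25); total interest £812.25.
Interest saved = £2,479.79 − £812.25 = £1,667.54.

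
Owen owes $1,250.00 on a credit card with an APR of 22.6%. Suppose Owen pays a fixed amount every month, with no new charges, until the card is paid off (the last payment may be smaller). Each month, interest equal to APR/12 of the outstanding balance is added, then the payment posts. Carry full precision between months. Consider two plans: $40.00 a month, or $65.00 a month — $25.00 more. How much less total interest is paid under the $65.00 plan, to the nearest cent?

$337.23

Monthly rate r = 22.6%/12 = 1.88333% = 0.0188333.
At $40.00/mo: n = ⌈−ln(1 − rB₀/P)/ln(1+r)⌉ = 48 payments (last $23.91); total interest = total paid − $1,250.00 = $653.91.
At $65.00/mo: 25 payments (last $6.68); total interest $316.68.
Interest saved = $653.91 − $316.68 = $337.23.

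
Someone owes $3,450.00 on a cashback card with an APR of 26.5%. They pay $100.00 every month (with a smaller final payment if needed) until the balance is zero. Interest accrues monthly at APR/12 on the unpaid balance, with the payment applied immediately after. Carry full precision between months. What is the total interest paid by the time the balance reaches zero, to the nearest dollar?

Monthly rate r = 26.5%/12 = 2.20833% = 0.0220833.
Payoff takes n = ⌈−ln(1 − rB₀/P)/ln(1+r)⌉ = ⌈65.694⌉ = 66 payments; the last is $69.65.
Total paid = 65·$100.00 + $69.65 = $6,569.65.
Total interest = total paid − principal = $6,569.65 − $3,450.00 = $3,119.65.

$3,120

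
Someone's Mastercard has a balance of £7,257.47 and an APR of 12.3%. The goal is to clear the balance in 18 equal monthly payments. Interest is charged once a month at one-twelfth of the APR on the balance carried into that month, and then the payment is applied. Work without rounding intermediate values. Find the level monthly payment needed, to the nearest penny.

£443.59

Monthly rate r = 12.3%/12 = 1.025% = 0.01025.
Level-payment amortization: P = B₀·r / (1 − (1+r)^(−n)) = 7257.47·0.01025 / (1 − 1.01025^(−18)).
Denominator 1 − (1+r)^(−18) = 0.167698771.
P = 74.3891 / 0.167698771 ≈ 443.59.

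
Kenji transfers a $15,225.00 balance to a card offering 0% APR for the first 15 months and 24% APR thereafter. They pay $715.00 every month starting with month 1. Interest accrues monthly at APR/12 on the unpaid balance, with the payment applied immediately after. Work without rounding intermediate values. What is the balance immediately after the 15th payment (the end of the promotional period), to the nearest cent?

Promo months 1–15 at r₀ = 0%/12 = 0; months 16+ at r₁ = 24%/12 = 0.02.
After month 15 (no interest yet): B = $15,225.00 − 15·$715.00 = $4,500.00.

$4,500.00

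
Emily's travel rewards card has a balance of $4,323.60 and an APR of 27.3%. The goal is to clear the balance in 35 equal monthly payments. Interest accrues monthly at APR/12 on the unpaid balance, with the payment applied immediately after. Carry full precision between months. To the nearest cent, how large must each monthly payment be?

Monthly rate r = 27.3%/12 = 2.275% = 0.02275.
Level-payment amortization: P = B₀·r / (1 − (1+r)^(−n)) = 4323.60·0.02275 / (1 − 1.02275^(−35)).
Denominator 1 − (1+r)^(−35) = 0.544940784.
P = 98.3619 / 0.544940784 ≈ 180.50.

$180.50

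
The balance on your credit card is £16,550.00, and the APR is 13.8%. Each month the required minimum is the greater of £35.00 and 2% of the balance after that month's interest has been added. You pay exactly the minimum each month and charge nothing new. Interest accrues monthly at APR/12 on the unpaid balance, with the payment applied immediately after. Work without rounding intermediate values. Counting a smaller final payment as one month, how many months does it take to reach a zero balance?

Monthly rate r = 13.8%/12 = 1.15% = 0.0115.
While 2% of the post-interest balance exceeds £35.00, each month B ← (B·(1+r))·(1 − 0.02), i.e. B shrinks by the factor (1+r)·0.98 = 0.99127.
This holds for months 1–258. Entering month 259 the balance is £1,723.16; 2% of the post-interest balance is now below £35.00, so the flat £35.00 minimum applies from here.
From month 259 a fixed £35.00 at rate r clears £1,723.16 in 74 more payments. Total: 258 + 74 = 332 months.

332 months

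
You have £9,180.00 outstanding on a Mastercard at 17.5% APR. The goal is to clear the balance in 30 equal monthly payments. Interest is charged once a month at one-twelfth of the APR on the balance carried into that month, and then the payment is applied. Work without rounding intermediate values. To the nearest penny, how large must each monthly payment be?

£379.99

Monthly rate r = 17.5%/12 = 1.45833% = 0.0145833.
Level-payment amortization: P = B₀·r / (1 − (1+r)^(−n)) = 9180.00·0.0145833 / (1 − 1.01458^(−30)).
Denominator 1 − (1+r)^(−30) = 0.35230837.
P = 133.875 / 0.35230837 ≈ 379.99.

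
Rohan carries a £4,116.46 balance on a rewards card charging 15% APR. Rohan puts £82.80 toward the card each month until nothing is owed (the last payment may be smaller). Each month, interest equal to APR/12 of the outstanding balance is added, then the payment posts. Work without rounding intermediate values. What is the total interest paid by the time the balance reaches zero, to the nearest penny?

Monthly rate r = 15%/12 = 1.25% = 0.0125.
Payoff takes n = ⌈−ln(1 − rB₀/P)/ln(1+r)⌉ = ⌈78.196⌉ = 79 payments; the last is £16.35.
Total paid = 78·£82.80 + £16.35 = £6,474.75.
Total interest = total paid − principal = £6,474.75 − £4,116.46 = £2,358.29.

£2,358.29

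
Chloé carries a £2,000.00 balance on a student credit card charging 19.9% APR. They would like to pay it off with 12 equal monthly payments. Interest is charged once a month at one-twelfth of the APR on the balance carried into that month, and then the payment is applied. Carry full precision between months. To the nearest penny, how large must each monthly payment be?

£185.17

Monthly rate r = 19.9%/12 = 1.65833% = 0.0165833.
Level-payment amortization: P = B₀·r / (1 − (1+r)^(−n)) = 2000.00·0.0165833 / (1 − 1.01658^(−12)).
Denominator 1 − (1+r)^(−12) = 0.17911149.
P = 33.1667 / 0.17911149 ≈ 185.17.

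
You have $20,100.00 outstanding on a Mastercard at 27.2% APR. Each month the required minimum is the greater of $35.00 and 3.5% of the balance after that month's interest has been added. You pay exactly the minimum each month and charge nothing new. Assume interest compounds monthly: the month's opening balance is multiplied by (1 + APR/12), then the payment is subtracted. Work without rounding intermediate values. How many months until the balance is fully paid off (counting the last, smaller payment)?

274 months

Monthly rate r = 27.2%/12 = 2.26667% = 0.0226667.
While 3.5% of the post-interest balance exceeds $35.00, each month B ← (B·(1+r))·(1 − 0.035), i.e. B shrinks by the factor (1+r)·0.965 = 0.98687.
This holds for months 1–229. Entering month 230 the balance is $975.12; 3.5% of the post-interest balance is now below $35.00, so the flat $35.00 minimum applies from here.
From month 230 a fixed $35.00 at rate r clears $975.12 in 45 more payments. Total: 229 + 45 = 274 months.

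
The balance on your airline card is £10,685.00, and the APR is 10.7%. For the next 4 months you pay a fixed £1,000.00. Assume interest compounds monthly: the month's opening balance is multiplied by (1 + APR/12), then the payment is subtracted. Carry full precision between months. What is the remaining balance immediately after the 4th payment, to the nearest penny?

£7,017.41

Monthly rate r = 10.7%/12 = 0.891667% = 0.00891667.
Each month: B ← B·(1+r) − £1,000.00.
Month 1: interest £95.27; balance after payment £9,780.27.
Month 2: interest £87.21; balance after payment £8,867.48.
Month 3: interest £79.07; balance after payment £7,946.55.
Month 4: interest £70.86; balance after payment £7,017.41.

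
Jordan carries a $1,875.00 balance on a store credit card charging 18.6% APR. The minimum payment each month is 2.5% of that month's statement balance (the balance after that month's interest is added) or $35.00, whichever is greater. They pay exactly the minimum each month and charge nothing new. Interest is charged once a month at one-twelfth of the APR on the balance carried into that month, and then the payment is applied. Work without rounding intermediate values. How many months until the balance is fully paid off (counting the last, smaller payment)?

Monthly rate r = 18.6%/12 = 1.55% = 0.0155.
While 2.5% of the post-interest balance exceeds $35.00, each month B ← (B·(1+r))·(1 − 0.025), i.e. B shrinks by the factor (1+r)·0.975 = 0.99011.
This holds for months 1–31. Entering month 32 the balance is $1,377.91; 2.5% of the post-interest balance is now below $35.00, so the flat $35.00 minimum applies from here.
From month 32 a fixed $35.00 at rate r clears $1,377.91 in 62 more payments. Total: 31 + 62 = 93 months.

93 months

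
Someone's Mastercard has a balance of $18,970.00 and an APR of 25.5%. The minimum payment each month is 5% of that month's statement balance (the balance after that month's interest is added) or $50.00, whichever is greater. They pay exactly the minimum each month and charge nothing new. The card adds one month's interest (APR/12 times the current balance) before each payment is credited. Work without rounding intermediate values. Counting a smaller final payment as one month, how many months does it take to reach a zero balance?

124 months

Monthly rate r = 25.5%/12 = 2.125% = 0.02125.
While 5% of the post-interest balance exceeds $50.00, each month B ← (B·(1+r))·(1 − 0.05), i.e. B shrinks by the factor (1+r)·0.95 = 0.97019.
This holds for months 1–98. Entering month 99 the balance is $977.07; 5% of the post-interest balance is now below $50.00, so the flat $50.00 minimum applies from here.
From month 99 a fixed $50.00 at rate r clears $977.07 in 26 more payments. Total: 98 + 26 = 124 months.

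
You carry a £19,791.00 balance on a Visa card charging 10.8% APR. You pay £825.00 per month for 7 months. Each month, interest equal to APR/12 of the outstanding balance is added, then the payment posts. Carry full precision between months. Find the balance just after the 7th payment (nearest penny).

Monthly rate r = 10.8%/12 = 0.9% = 0.009.
Each month: B ← B·(1+r) − £825.00.
Month 1: interest £178.12; balance after payment £19,144.12.
Month 2: interest £172.30; balance after payment £18,491.42.
Month 3: interest £166.42; balance after payment £17,832.84.
Month 4: interest £160.50; balance after payment £17,168.33.
Month 5: interest £154.52; balance after payment £16,497.85.
Month 6: interest £148.48; balance after payment £15,821.33.
Month 7: interest £142.39; balance after payment £15,138.72.

£15,138.72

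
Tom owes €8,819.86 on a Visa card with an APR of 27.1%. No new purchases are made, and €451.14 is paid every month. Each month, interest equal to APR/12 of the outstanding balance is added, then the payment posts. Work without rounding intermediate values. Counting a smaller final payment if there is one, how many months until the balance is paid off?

Monthly rate r = 27.1%/12 = 2.25833% = 0.0225833.
Recurrence: B ← B·(1+r) − €451.14.
Month 1: interest €199.18; balance after payment €8,567.90.
Month 2: interest €193.49; balance after payment €8,310.25.
Closed form: n = −ln(1 − rB₀/P)/ln(1+r) = −ln(0.55849)/ln(1.02258) ≈ 26.084, so the balance reaches zero during payment 27.

27 payments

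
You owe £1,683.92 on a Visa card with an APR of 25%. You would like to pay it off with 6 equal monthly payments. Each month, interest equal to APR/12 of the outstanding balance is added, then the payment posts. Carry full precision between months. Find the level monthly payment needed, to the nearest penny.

£301.47

Monthly rate r = 25%/12 = 2.08333% = 0.0208333.
Level-payment amortization: P = B₀·r / (1 − (1+r)^(−n)) = 1683.92·0.0208333 / (1 − 1.02083^(−6)).
Denominator 1 − (1+r)^(−6) = 0.116368999.
P = 35.0817 / 0.116368999 ≈ 301.47.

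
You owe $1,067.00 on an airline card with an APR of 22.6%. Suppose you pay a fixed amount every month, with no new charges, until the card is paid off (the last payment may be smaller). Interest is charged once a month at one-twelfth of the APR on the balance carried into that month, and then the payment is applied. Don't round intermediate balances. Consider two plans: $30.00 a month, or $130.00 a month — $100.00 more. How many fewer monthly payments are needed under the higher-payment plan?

Monthly rate r = 22.6%/12 = 1.88333% = 0.0188333.
At $30.00/mo: n = ⌈−ln(1 − rB₀/P)/ln(1+r)⌉ = 60 payments (last $11.87); total interest = total paid − $1,067.00 = $714.87.
At $130.00/mo: 9 payments (last $129.97); total interest $102.97.
Payments saved = 60 − 9 = 51.

51 fewer payments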